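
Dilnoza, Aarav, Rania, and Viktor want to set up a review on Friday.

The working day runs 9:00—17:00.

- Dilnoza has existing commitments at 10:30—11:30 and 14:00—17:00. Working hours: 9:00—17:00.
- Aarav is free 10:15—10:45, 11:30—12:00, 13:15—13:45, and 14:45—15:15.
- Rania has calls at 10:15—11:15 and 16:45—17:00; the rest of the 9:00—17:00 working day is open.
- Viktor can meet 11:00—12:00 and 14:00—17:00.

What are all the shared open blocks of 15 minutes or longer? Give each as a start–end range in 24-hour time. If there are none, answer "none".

Dilnoza free within 09:00–17:00: 09:00–10:30, 11:30–14:00.
Rania free within 09:00–17:00: 09:00–10:15, 11:15–16:45.
Dilnoza ∩ Aarav: 10:15–10:30, 11:30–12:00, 13:15–13:45.
Dilnoza ∩ Aarav ∩ Rania: 11:30–12:00, 13:15–13:45.
Dilnoza ∩ Aarav ∩ Rania ∩ Viktor: 11:30–12:00.
Windows ≥ 15 min: 11:30–12:00.

11:30–12:00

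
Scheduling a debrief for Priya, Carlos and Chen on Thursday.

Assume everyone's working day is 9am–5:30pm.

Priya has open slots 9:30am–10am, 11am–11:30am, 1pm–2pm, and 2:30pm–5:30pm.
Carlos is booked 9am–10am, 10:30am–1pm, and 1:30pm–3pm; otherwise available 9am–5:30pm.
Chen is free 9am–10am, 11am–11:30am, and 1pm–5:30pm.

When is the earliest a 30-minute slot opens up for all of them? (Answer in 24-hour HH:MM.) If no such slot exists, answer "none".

13:00

Carlos free within 09:00–17:30: 10:00–10:30, 13:00–13:30, 15:00–17:30.
Priya ∩ Carlos: 13:00–13:30, 15:00–17:30.
Priya ∩ Carlos ∩ Chen: 13:00–13:30, 15:00–17:30.
Windows ≥ 30 min: 13:00–13:30, 15:00–17:30.
Earliest such window starts at 13:00.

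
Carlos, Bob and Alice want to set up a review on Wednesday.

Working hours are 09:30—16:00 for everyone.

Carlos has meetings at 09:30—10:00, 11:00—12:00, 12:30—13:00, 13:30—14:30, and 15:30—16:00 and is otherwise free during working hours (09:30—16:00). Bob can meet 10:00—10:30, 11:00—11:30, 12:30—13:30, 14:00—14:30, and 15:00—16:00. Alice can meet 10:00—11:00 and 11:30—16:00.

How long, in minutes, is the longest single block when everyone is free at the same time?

30 minutes

Carlos free within 09:30–16:00: 10:00–11:00, 12:00–12:30, 13:00–13:30, 14:30–15:30.
Carlos ∩ Bob: 10:00–10:30, 13:00–13:30, 15:00–15:30.
Carlos ∩ Bob ∩ Alice: 10:00–10:30, 13:00–13:30, 15:00–15:30.
Common window lengths: 30, 30, 30 min; longest is 30.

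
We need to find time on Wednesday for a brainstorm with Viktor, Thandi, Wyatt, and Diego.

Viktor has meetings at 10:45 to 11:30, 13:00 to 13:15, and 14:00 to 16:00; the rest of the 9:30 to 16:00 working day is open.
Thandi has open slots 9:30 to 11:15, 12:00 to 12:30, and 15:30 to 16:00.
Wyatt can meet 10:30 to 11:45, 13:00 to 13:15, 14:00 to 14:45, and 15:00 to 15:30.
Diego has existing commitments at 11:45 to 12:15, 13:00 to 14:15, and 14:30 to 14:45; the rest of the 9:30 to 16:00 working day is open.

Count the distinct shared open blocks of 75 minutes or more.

0

Viktor free within 09:30–16:00: 09:30–10:45, 11:30–13:00, 13:15–14:00.
Diego free within 09:30–16:00: 09:30–11:45, 12:15–13:00, 14:15–14:30, 14:45–16:00.
Viktor ∩ Thandi: 09:30–10:45, 12:00–12:30.
Viktor ∩ Thandi ∩ Wyatt: 10:30–10:45.
Viktor ∩ Thandi ∩ Wyatt ∩ Diego: 10:30–10:45.
Windows ≥ 75 min: (none).
That's 0 windows.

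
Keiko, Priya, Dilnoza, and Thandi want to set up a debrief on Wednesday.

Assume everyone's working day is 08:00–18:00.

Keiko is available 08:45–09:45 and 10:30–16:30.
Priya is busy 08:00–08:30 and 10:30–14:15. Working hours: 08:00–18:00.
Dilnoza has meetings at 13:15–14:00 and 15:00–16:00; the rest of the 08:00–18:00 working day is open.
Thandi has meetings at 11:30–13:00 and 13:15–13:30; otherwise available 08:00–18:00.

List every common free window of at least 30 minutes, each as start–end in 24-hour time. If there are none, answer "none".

Priya free within 08:00–18:00: 08:30–10:30, 14:15–18:00.
Dilnoza free within 08:00–18:00: 08:00–13:15, 14:00–15:00, 16:00–18:00.
Thandi free within 08:00–18:00: 08:00–11:30, 13:00–13:15, 13:30–18:00.
Keiko ∩ Priya: 08:45–09:45, 14:15–16:30.
Keiko ∩ Priya ∩ Dilnoza: 08:45–09:45, 14:15–15:00, 16:00–16:30.
Keiko ∩ Priya ∩ Dilnoza ∩ Thandi: 08:45–09:45, 14:15–15:00, 16:00–16:30.
Windows ≥ 30 min: 08:45–09:45, 14:15–15:00, 16:00–16:30.

08:45–09:45, 14:15–15:00, 16:00–16:30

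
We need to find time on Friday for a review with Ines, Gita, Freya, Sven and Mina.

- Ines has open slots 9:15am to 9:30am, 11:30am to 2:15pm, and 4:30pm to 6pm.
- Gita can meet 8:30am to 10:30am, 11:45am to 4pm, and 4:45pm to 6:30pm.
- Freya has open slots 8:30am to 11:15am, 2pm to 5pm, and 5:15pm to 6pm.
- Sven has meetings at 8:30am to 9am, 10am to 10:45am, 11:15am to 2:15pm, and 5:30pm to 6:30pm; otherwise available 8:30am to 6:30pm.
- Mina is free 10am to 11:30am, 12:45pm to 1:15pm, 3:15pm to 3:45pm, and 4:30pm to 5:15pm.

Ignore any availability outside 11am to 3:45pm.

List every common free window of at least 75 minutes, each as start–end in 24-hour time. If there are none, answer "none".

none

Sven free within 08:30–18:30: 09:00–10:00, 10:45–11:15, 14:15–17:30.
Ines ∩ Gita: 09:15–09:30, 11:45–14:15, 16:45–18:00.
Ines ∩ Gita ∩ Freya: 09:15–09:30, 14:00–14:15, 16:45–17:00, 17:15–18:00.
Ines ∩ Gita ∩ Freya ∩ Sven: 09:15–09:30, 16:45–17:00, 17:15–17:30.
Ines ∩ Gita ∩ Freya ∩ Sven ∩ Mina: 16:45–17:00.
Restricted to 11:00–15:45: (none).
Windows ≥ 75 min: (none).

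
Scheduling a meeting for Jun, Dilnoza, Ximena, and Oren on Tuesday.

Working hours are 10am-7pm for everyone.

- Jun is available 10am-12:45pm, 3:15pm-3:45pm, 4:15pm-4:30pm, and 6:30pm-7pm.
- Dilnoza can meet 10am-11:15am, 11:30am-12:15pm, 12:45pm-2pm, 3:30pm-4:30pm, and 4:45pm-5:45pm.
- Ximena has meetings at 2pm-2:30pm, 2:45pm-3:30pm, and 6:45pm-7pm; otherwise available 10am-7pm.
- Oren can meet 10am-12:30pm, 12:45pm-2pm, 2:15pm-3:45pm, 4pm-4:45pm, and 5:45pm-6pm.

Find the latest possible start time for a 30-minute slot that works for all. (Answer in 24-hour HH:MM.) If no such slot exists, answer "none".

11:45

Ximena free within 10:00–19:00: 10:00–14:00, 14:30–14:45, 15:30–18:45.
Jun ∩ Dilnoza: 10:00–11:15, 11:30–12:15, 15:30–15:45, 16:15–16:30.
Jun ∩ Dilnoza ∩ Ximena: 10:00–11:15, 11:30–12:15, 15:30–15:45, 16:15–16:30.
Jun ∩ Dilnoza ∩ Ximena ∩ Oren: 10:00–11:15, 11:30–12:15, 15:30–15:45, 16:15–16:30.
Windows ≥ 30 min: 10:00–11:15, 11:30–12:15.
Latest start in the last window 11:30–12:15 is 12:15 − 30 min = 11:45.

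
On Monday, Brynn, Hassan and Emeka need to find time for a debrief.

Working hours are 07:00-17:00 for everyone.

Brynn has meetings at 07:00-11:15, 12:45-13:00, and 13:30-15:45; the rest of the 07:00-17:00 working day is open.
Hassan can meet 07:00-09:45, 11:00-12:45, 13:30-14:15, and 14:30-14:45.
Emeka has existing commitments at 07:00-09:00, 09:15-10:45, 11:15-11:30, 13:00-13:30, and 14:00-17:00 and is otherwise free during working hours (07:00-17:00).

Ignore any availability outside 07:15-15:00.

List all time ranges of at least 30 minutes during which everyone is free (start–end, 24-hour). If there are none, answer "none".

Brynn free within 07:00–17:00: 11:15–12:45, 13:00–13:30, 15:45–17:00.
Emeka free within 07:00–17:00: 09:00–09:15, 10:45–11:15, 11:30–13:00, 13:30–14:00.
Brynn ∩ Hassan: 11:15–12:45.
Brynn ∩ Hassan ∩ Emeka: 11:30–12:45.
Restricted to 07:15–15:00: 11:30–12:45.
Windows ≥ 30 min: 11:30–12:45.

11:30–12:45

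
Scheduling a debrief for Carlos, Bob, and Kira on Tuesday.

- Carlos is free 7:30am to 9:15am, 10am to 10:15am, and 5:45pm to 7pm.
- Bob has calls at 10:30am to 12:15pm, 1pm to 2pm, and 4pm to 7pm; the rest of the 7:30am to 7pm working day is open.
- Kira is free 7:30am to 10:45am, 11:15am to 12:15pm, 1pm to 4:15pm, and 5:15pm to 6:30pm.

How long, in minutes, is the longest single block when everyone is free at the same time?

105 minutes

Bob free within 07:30–19:00: 07:30–10:30, 12:15–13:00, 14:00–16:00.
Carlos ∩ Bob: 07:30–09:15, 10:00–10:15.
Carlos ∩ Bob ∩ Kira: 07:30–09:15, 10:00–10:15.
Common window lengths: 105, 15 min; longest is 105.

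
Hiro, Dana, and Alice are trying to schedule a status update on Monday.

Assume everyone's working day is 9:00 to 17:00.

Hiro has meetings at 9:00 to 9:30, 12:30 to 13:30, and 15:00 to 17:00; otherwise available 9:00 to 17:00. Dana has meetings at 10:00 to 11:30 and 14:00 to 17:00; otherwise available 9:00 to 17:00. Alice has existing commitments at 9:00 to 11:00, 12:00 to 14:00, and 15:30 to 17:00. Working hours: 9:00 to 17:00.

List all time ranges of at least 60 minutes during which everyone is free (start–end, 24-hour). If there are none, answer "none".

none

Hiro free within 09:00–17:00: 09:30–12:30, 13:30–15:00.
Dana free within 09:00–17:00: 09:00–10:00, 11:30–14:00.
Alice free within 09:00–17:00: 11:00–12:00, 14:00–15:30.
Hiro ∩ Dana: 09:30–10:00, 11:30–12:30, 13:30–14:00.
Hiro ∩ Dana ∩ Alice: 11:30–12:00.
Windows ≥ 60 min: (none).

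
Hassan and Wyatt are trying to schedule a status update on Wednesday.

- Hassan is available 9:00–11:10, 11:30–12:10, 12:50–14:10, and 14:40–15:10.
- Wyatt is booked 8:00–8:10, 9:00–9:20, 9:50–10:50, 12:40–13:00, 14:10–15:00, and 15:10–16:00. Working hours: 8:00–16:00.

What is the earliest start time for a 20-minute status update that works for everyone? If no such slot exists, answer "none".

Wyatt free within 08:00–16:00: 08:10–09:00, 09:20–09:50, 10:50–12:40, 13:00–14:10, 15:00–15:10.
Hassan ∩ Wyatt: 09:20–09:50, 10:50–11:10, 11:30–12:10, 13:00–14:10, 15:00–15:10.
Windows ≥ 20 min: 09:20–09:50, 10:50–11:10, 11:30–12:10, 13:00–14:10.
Earliest such window starts at 09:20.

09:20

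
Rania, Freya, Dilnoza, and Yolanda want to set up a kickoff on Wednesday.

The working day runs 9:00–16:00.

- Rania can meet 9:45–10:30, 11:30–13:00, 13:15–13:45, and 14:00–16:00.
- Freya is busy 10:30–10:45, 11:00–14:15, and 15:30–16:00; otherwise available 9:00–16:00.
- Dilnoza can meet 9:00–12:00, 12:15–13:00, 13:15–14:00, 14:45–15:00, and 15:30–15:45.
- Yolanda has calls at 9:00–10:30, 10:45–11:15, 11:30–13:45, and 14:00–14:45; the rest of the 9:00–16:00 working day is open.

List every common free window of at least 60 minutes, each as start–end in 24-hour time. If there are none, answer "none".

Freya free within 09:00–16:00: 09:00–10:30, 10:45–11:00, 14:15–15:30.
Yolanda free within 09:00–16:00: 10:30–10:45, 11:15–11:30, 13:45–14:00, 14:45–16:00.
Rania ∩ Freya: 09:45–10:30, 14:15–15:30.
Rania ∩ Freya ∩ Dilnoza: 09:45–10:30, 14:45–15:00.
Rania ∩ Freya ∩ Dilnoza ∩ Yolanda: 14:45–15:00.
Windows ≥ 60 min: (none).

none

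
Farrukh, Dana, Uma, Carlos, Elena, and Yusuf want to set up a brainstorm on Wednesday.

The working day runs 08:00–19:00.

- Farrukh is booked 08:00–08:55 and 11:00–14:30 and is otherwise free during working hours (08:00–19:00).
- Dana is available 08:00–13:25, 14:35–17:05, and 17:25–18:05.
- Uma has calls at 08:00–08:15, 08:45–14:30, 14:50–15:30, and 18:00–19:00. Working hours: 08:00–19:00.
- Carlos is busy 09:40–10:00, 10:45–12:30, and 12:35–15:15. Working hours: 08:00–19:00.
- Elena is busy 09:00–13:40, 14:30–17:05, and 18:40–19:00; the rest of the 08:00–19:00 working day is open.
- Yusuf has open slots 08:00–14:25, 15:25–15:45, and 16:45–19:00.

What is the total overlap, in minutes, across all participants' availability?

Farrukh free within 08:00–19:00: 08:55–11:00, 14:30–19:00.
Uma free within 08:00–19:00: 08:15–08:45, 14:30–14:50, 15:30–18:00.
Carlos free within 08:00–19:00: 08:00–09:40, 10:00–10:45, 12:30–12:35, 15:15–19:00.
Elena free within 08:00–19:00: 08:00–09:00, 13:40–14:30, 17:05–18:40.
Farrukh ∩ Dana: 08:55–11:00, 14:35–17:05, 17:25–18:05.
Farrukh ∩ Dana ∩ Uma: 14:35–14:50, 15:30–17:05, 17:25–18:00.
Farrukh ∩ Dana ∩ Uma ∩ Carlos: 15:30–17:05, 17:25–18:00.
Farrukh ∩ Dana ∩ Uma ∩ Carlos ∩ Elena: 17:25–18:00.
Farrukh ∩ Dana ∩ Uma ∩ Carlos ∩ Elena ∩ Yusuf: 17:25–18:00.
Total common minutes: 35.

35 minutes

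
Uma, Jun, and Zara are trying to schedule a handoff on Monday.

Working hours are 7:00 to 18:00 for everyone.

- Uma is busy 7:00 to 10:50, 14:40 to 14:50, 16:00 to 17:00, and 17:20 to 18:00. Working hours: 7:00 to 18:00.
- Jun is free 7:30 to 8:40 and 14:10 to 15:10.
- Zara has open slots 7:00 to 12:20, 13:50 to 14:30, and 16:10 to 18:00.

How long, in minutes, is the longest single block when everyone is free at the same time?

Uma free within 07:00–18:00: 10:50–14:40, 14:50–16:00, 17:00–17:20.
Uma ∩ Jun: 14:10–14:40, 14:50–15:10.
Uma ∩ Jun ∩ Zara: 14:10–14:30.
Single common window of 20 minutes.

20 minutes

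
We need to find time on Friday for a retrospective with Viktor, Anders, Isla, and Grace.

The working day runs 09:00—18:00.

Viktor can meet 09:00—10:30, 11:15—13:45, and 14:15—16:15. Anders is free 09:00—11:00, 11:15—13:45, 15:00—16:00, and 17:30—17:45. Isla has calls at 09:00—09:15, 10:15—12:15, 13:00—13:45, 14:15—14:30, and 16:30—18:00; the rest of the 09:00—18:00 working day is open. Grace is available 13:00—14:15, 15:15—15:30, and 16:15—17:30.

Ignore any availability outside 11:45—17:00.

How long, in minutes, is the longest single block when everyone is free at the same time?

15 minutes

Isla free within 09:00–18:00: 09:15–10:15, 12:15–13:00, 13:45–14:15, 14:30–16:30.
Viktor ∩ Anders: 09:00–10:30, 11:15–13:45, 15:00–16:00.
Viktor ∩ Anders ∩ Isla: 09:15–10:15, 12:15–13:00, 15:00–16:00.
Viktor ∩ Anders ∩ Isla ∩ Grace: 15:15–15:30.
Restricted to 11:45–17:00: 15:15–15:30.
Single common window of 15 minutes.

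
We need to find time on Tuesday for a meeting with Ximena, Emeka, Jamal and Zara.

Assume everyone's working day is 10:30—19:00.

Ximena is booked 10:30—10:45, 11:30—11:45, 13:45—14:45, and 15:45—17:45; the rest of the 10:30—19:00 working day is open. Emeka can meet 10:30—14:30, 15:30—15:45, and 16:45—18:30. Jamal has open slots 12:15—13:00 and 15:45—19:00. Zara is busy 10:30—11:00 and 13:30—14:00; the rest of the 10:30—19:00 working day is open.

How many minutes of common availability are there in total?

Ximena free within 10:30–19:00: 10:45–11:30, 11:45–13:45, 14:45–15:45, 17:45–19:00.
Zara free within 10:30–19:00: 11:00–13:30, 14:00–19:00.
Ximena ∩ Emeka: 10:45–11:30, 11:45–13:45, 15:30–15:45, 17:45–18:30.
Ximena ∩ Emeka ∩ Jamal: 12:15–13:00, 17:45–18:30.
Ximena ∩ Emeka ∩ Jamal ∩ Zara: 12:15–13:00, 17:45–18:30.
Total common minutes: 45 + 45 = 90.

90 minutes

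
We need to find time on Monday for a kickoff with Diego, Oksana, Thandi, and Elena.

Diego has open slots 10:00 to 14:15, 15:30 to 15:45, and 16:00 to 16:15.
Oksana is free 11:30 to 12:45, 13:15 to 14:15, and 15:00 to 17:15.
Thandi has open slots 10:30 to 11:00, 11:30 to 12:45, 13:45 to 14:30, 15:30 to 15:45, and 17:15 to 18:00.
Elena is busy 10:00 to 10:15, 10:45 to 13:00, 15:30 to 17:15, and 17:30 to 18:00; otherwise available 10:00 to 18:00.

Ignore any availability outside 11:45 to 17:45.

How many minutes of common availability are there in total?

Elena free within 10:00–18:00: 10:15–10:45, 13:00–15:30, 17:15–17:30.
Diego ∩ Oksana: 11:30–12:45, 13:15–14:15, 15:30–15:45, 16:00–16:15.
Diego ∩ Oksana ∩ Thandi: 11:30–12:45, 13:45–14:15, 15:30–15:45.
Diego ∩ Oksana ∩ Thandi ∩ Elena: 13:45–14:15.
Restricted to 11:45–17:45: 13:45–14:15.
Total common minutes: 30.

30 minutes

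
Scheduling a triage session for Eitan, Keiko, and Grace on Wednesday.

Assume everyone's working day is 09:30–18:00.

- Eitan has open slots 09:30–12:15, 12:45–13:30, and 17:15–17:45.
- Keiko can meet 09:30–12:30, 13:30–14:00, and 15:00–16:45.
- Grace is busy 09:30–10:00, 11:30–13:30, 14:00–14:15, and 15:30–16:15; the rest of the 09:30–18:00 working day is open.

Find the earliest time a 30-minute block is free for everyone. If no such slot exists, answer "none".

Grace free within 09:30–18:00: 10:00–11:30, 13:30–14:00, 14:15–15:30, 16:15–18:00.
Eitan ∩ Keiko: 09:30–12:15.
Eitan ∩ Keiko ∩ Grace: 10:00–11:30.
Windows ≥ 30 min: 10:00–11:30.
Earliest such window starts at 10:00.

10:00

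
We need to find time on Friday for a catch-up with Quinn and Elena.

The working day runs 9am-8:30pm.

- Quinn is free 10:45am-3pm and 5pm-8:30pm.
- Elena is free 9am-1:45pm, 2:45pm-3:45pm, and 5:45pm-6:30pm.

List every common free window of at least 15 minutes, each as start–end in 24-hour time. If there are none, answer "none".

Quinn ∩ Elena: 10:45–13:45, 14:45–15:00, 17:45–18:30.
Windows ≥ 15 min: 10:45–13:45, 14:45–15:00, 17:45–18:30.

10:45–13:45, 14:45–15:00, 17:45–18:30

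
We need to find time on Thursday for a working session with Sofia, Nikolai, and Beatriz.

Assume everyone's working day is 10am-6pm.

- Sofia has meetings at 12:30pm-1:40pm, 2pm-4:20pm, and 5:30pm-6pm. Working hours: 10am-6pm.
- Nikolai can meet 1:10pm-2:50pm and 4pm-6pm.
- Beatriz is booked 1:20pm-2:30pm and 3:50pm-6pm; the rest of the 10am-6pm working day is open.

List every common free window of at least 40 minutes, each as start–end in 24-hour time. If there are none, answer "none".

Sofia free within 10:00–18:00: 10:00–12:30, 13:40–14:00, 16:20–17:30.
Beatriz free within 10:00–18:00: 10:00–13:20, 14:30–15:50.
Sofia ∩ Nikolai: 13:40–14:00, 16:20–17:30.
Sofia ∩ Nikolai ∩ Beatriz: (none).
Windows ≥ 40 min: (none).

none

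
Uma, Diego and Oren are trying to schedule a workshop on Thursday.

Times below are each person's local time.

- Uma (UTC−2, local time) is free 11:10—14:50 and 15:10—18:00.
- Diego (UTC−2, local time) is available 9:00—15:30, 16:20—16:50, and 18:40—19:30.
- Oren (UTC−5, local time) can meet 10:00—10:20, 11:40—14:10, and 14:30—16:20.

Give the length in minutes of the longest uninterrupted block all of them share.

Uma → UTC: 13:10–16:50, 17:10–20:00.
Diego → UTC: 11:00–17:30, 18:20–18:50, 20:40–21:30.
Oren → UTC: 15:00–15:20, 16:40–19:10, 19:30–21:20.
Uma ∩ Diego: 13:10–16:50, 17:10–17:30, 18:20–18:50.
Uma ∩ Diego ∩ Oren: 15:00–15:20, 16:40–16:50, 17:10–17:30, 18:20–18:50.
Common window lengths: 20, 10, 20, 30 min; longest is 30.

30 minutes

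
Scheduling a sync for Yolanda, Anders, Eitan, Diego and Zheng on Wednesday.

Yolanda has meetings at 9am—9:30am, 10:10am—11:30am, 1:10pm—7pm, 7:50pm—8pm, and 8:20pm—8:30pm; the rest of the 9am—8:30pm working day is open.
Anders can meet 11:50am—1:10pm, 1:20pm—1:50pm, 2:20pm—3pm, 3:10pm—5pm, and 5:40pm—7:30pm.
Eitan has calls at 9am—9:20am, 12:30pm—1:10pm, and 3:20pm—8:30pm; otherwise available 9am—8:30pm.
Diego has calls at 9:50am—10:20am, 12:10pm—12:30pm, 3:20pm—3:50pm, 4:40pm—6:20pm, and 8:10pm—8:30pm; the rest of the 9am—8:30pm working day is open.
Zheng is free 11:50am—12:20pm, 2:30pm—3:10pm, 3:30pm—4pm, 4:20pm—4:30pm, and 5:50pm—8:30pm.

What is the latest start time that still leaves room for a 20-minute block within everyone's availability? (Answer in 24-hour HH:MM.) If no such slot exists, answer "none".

11:50

Yolanda free within 09:00–20:30: 09:30–10:10, 11:30–13:10, 19:00–19:50, 20:00–20:20.
Eitan free within 09:00–20:30: 09:20–12:30, 13:10–15:20.
Diego free within 09:00–20:30: 09:00–09:50, 10:20–12:10, 12:30–15:20, 15:50–16:40, 18:20–20:10.
Yolanda ∩ Anders: 11:50–13:10, 19:00–19:30.
Yolanda ∩ Anders ∩ Eitan: 11:50–12:30.
Yolanda ∩ Anders ∩ Eitan ∩ Diego: 11:50–12:10.
Yolanda ∩ Anders ∩ Eitan ∩ Diego ∩ Zheng: 11:50–12:10.
Windows ≥ 20 min: 11:50–12:10.
Latest start in the last window 11:50–12:10 is 12:10 − 20 min = 11:50.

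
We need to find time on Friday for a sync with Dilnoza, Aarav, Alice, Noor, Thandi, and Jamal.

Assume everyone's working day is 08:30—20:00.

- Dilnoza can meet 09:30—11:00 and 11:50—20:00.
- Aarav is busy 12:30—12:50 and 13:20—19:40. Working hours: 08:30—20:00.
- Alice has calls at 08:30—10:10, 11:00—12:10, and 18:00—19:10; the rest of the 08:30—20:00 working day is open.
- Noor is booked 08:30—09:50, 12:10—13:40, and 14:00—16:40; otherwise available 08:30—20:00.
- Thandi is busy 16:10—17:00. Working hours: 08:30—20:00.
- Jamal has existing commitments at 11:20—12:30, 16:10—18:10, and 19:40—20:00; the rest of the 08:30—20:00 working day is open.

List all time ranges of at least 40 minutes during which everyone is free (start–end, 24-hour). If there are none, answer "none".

10:10–11:00

Aarav free within 08:30–20:00: 08:30–12:30, 12:50–13:20, 19:40–20:00.
Alice free within 08:30–20:00: 10:10–11:00, 12:10–18:00, 19:10–20:00.
Noor free within 08:30–20:00: 09:50–12:10, 13:40–14:00, 16:40–20:00.
Thandi free within 08:30–20:00: 08:30–16:10, 17:00–20:00.
Jamal free within 08:30–20:00: 08:30–11:20, 12:30–16:10, 18:10–19:40.
Dilnoza ∩ Aarav: 09:30–11:00, 11:50–12:30, 12:50–13:20, 19:40–20:00.
Dilnoza ∩ Aarav ∩ Alice: 10:10–11:00, 12:10–12:30, 12:50–13:20, 19:40–20:00.
Dilnoza ∩ Aarav ∩ Alice ∩ Noor: 10:10–11:00, 19:40–20:00.
Dilnoza ∩ Aarav ∩ Alice ∩ Noor ∩ Thandi: 10:10–11:00, 19:40–20:00.
Dilnoza ∩ Aarav ∩ Alice ∩ Noor ∩ Thandi ∩ Jamal: 10:10–11:00.
Windows ≥ 40 min: 10:10–11:00.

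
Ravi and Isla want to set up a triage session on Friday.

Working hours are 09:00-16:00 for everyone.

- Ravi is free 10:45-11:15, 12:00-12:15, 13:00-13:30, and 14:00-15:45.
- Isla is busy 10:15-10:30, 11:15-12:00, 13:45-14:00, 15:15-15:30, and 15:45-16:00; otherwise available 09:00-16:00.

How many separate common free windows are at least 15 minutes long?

5

Isla free within 09:00–16:00: 09:00–10:15, 10:30–11:15, 12:00–13:45, 14:00–15:15, 15:30–15:45.
Ravi ∩ Isla: 10:45–11:15, 12:00–12:15, 13:00–13:30, 14:00–15:15, 15:30–15:45.
Windows ≥ 15 min: 10:45–11:15, 12:00–12:15, 13:00–13:30, 14:00–15:15, 15:30–15:45.
That's 5 windows.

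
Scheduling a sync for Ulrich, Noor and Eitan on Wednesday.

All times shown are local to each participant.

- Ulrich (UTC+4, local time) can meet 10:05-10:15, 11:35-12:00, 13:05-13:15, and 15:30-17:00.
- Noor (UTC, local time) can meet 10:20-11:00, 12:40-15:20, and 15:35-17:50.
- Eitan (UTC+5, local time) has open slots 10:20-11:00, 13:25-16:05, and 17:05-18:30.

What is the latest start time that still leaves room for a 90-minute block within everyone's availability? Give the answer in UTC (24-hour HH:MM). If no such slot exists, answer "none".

Ulrich → UTC: 06:05–06:15, 07:35–08:00, 09:05–09:15, 11:30–13:00.
Noor → UTC: 10:20–11:00, 12:40–15:20, 15:35–17:50.
Eitan → UTC: 05:20–06:00, 08:25–11:05, 12:05–13:30.
Ulrich ∩ Noor: 12:40–13:00.
Ulrich ∩ Noor ∩ Eitan: 12:40–13:00.
Windows ≥ 90 min: (none).

none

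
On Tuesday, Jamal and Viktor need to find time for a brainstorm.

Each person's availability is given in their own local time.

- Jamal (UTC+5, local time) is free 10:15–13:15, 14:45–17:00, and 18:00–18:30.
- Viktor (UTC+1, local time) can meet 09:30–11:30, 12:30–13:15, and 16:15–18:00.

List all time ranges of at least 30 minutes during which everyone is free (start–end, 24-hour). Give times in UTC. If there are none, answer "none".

Jamal → UTC: 05:15–08:15, 09:45–12:00, 13:00–13:30.
Viktor → UTC: 08:30–10:30, 11:30–12:15, 15:15–17:00.
Jamal ∩ Viktor: 09:45–10:30, 11:30–12:00.
Windows ≥ 30 min: 09:45–10:30, 11:30–12:00.

09:45–10:30, 11:30–12:00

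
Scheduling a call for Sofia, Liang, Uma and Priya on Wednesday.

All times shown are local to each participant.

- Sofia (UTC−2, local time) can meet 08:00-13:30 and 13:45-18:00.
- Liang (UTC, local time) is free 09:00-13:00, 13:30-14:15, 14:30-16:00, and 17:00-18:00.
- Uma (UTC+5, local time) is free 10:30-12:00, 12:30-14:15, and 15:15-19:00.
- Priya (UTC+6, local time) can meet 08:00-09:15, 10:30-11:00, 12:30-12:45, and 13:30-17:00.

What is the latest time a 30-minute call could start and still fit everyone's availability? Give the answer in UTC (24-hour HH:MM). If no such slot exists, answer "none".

Sofia → UTC: 10:00–15:30, 15:45–20:00.
Liang → UTC: 09:00–13:00, 13:30–14:15, 14:30–16:00, 17:00–18:00.
Uma → UTC: 05:30–07:00, 07:30–09:15, 10:15–14:00.
Priya → UTC: 02:00–03:15, 04:30–05:00, 06:30–06:45, 07:30–11:00.
Sofia ∩ Liang: 10:00–13:00, 13:30–14:15, 14:30–15:30, 15:45–16:00, 17:00–18:00.
Sofia ∩ Liang ∩ Uma: 10:15–13:00, 13:30–14:00.
Sofia ∩ Liang ∩ Uma ∩ Priya: 10:15–11:00.
Windows ≥ 30 min: 10:15–11:00.
Latest start in the last window 10:15–11:00 is 11:00 − 30 min = 10:30.

10:30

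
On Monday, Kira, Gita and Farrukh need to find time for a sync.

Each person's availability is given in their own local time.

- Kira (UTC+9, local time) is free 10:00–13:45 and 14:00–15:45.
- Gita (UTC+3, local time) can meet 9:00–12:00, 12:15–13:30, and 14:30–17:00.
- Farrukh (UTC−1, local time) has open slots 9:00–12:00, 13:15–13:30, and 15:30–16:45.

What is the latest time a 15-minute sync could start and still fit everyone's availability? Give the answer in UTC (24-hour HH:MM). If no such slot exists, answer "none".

Kira → UTC: 01:00–04:45, 05:00–06:45.
Gita → UTC: 06:00–09:00, 09:15–10:30, 11:30–14:00.
Farrukh → UTC: 10:00–13:00, 14:15–14:30, 16:30–17:45.
Kira ∩ Gita: 06:00–06:45.
Kira ∩ Gita ∩ Farrukh: (none).
Windows ≥ 15 min: (none).

none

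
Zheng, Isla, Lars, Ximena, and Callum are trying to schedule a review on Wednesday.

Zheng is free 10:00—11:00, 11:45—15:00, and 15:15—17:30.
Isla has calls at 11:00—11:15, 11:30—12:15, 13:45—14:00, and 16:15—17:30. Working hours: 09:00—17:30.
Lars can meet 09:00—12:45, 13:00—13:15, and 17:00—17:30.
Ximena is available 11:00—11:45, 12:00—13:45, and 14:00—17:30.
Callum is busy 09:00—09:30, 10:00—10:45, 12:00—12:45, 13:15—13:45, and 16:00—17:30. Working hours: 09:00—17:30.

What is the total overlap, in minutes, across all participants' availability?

Isla free within 09:00–17:30: 09:00–11:00, 11:15–11:30, 12:15–13:45, 14:00–16:15.
Callum free within 09:00–17:30: 09:30–10:00, 10:45–12:00, 12:45–13:15, 13:45–16:00.
Zheng ∩ Isla: 10:00–11:00, 12:15–13:45, 14:00–15:00, 15:15–16:15.
Zheng ∩ Isla ∩ Lars: 10:00–11:00, 12:15–12:45, 13:00–13:15.
Zheng ∩ Isla ∩ Lars ∩ Ximena: 12:15–12:45, 13:00–13:15.
Zheng ∩ Isla ∩ Lars ∩ Ximena ∩ Callum: 13:00–13:15.
Total common minutes: 15.

15 minutes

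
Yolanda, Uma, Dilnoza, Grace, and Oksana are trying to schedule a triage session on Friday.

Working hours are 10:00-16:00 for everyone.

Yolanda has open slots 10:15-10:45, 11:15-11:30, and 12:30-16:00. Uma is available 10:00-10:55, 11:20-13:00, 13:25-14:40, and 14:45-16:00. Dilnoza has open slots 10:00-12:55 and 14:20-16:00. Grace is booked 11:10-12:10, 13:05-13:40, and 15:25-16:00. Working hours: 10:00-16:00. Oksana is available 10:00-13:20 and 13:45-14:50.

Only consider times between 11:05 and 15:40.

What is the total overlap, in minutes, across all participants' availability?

50 minutes

Grace free within 10:00–16:00: 10:00–11:10, 12:10–13:05, 13:40–15:25.
Yolanda ∩ Uma: 10:15–10:45, 11:20–11:30, 12:30–13:00, 13:25–14:40, 14:45–16:00.
Yolanda ∩ Uma ∩ Dilnoza: 10:15–10:45, 11:20–11:30, 12:30–12:55, 14:20–14:40, 14:45–16:00.
Yolanda ∩ Uma ∩ Dilnoza ∩ Grace: 10:15–10:45, 12:30–12:55, 14:20–14:40, 14:45–15:25.
Yolanda ∩ Uma ∩ Dilnoza ∩ Grace ∩ Oksana: 10:15–10:45, 12:30–12:55, 14:20–14:40, 14:45–14:50.
Restricted to 11:05–15:40: 12:30–12:55, 14:20–14:40, 14:45–14:50.
Total common minutes: 25 + 20 + 5 = 50.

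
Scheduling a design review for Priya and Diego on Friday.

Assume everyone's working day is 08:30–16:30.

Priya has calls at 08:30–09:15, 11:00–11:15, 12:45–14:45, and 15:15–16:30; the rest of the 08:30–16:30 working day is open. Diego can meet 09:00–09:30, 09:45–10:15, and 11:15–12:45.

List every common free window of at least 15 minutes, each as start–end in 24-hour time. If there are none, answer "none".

Priya free within 08:30–16:30: 09:15–11:00, 11:15–12:45, 14:45–15:15.
Priya ∩ Diego: 09:15–09:30, 09:45–10:15, 11:15–12:45.
Windows ≥ 15 min: 09:15–09:30, 09:45–10:15, 11:15–12:45.

09:15–09:30, 09:45–10:15, 11:15–12:45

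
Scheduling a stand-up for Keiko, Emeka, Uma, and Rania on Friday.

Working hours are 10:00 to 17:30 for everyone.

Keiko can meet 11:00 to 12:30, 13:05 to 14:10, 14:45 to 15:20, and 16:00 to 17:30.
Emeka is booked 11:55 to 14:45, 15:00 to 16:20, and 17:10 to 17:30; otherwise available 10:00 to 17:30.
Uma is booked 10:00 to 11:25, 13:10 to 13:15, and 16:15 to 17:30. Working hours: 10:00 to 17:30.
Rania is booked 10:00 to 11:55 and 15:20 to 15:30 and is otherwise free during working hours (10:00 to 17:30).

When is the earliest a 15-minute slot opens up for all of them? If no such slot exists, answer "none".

Emeka free within 10:00–17:30: 10:00–11:55, 14:45–15:00, 16:20–17:10.
Uma free within 10:00–17:30: 11:25–13:10, 13:15–16:15.
Rania free within 10:00–17:30: 11:55–15:20, 15:30–17:30.
Keiko ∩ Emeka: 11:00–11:55, 14:45–15:00, 16:20–17:10.
Keiko ∩ Emeka ∩ Uma: 11:25–11:55, 14:45–15:00.
Keiko ∩ Emeka ∩ Uma ∩ Rania: 14:45–15:00.
Windows ≥ 15 min: 14:45–15:00.
Earliest such window starts at 14:45.

14:45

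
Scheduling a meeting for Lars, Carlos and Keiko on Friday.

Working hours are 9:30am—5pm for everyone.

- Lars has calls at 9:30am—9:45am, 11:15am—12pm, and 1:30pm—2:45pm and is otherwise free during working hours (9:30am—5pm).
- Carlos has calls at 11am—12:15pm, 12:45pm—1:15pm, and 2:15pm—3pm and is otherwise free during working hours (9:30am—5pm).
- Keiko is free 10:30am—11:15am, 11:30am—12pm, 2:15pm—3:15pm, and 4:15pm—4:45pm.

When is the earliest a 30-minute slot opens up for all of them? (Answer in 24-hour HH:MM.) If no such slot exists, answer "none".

Lars free within 09:30–17:00: 09:45–11:15, 12:00–13:30, 14:45–17:00.
Carlos free within 09:30–17:00: 09:30–11:00, 12:15–12:45, 13:15–14:15, 15:00–17:00.
Lars ∩ Carlos: 09:45–11:00, 12:15–12:45, 13:15–13:30, 15:00–17:00.
Lars ∩ Carlos ∩ Keiko: 10:30–11:00, 15:00–15:15, 16:15–16:45.
Windows ≥ 30 min: 10:30–11:00, 16:15–16:45.
Earliest such window starts at 10:30.

10:30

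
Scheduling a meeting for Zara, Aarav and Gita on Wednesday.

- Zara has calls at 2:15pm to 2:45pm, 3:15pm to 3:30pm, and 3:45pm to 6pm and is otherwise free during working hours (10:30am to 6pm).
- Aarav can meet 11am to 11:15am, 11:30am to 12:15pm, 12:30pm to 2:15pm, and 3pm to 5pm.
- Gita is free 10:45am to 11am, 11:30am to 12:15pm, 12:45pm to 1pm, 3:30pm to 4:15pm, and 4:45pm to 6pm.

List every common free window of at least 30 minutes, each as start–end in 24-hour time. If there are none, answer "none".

Zara free within 10:30–18:00: 10:30–14:15, 14:45–15:15, 15:30–15:45.
Zara ∩ Aarav: 11:00–11:15, 11:30–12:15, 12:30–14:15, 15:00–15:15, 15:30–15:45.
Zara ∩ Aarav ∩ Gita: 11:30–12:15, 12:45–13:00, 15:30–15:45.
Windows ≥ 30 min: 11:30–12:15.

11:30–12:15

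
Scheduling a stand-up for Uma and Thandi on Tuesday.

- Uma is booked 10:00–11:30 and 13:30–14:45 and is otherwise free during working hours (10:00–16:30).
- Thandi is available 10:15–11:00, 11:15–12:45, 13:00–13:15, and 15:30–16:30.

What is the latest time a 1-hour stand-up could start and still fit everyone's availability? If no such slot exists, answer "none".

Uma free within 10:00–16:30: 11:30–13:30, 14:45–16:30.
Uma ∩ Thandi: 11:30–12:45, 13:00–13:15, 15:30–16:30.
Windows ≥ 60 min: 11:30–12:45, 15:30–16:30.
Latest start in the last window 15:30–16:30 is 16:30 − 60 min = 15:30.

15:30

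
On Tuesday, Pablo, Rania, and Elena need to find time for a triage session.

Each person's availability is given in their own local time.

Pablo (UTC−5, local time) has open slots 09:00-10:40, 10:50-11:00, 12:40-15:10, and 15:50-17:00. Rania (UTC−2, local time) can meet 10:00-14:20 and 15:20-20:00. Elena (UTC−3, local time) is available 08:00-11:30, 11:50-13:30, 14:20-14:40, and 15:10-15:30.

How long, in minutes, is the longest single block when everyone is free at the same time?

Pablo → UTC: 14:00–15:40, 15:50–16:00, 17:40–20:10, 20:50–22:00.
Rania → UTC: 12:00–16:20, 17:20–22:00.
Elena → UTC: 11:00–14:30, 14:50–16:30, 17:20–17:40, 18:10–18:30.
Pablo ∩ Rania: 14:00–15:40, 15:50–16:00, 17:40–20:10, 20:50–22:00.
Pablo ∩ Rania ∩ Elena: 14:00–14:30, 14:50–15:40, 15:50–16:00, 18:10–18:30.
Common window lengths: 30, 50, 10, 20 min; longest is 50.

50 minutes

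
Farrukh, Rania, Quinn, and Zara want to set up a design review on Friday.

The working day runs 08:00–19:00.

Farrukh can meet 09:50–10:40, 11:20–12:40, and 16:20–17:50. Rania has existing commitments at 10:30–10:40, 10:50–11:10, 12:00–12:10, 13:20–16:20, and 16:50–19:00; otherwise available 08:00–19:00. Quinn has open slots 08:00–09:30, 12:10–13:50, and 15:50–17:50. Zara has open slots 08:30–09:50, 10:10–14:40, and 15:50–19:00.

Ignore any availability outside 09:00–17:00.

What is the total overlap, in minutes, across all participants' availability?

Rania free within 08:00–19:00: 08:00–10:30, 10:40–10:50, 11:10–12:00, 12:10–13:20, 16:20–16:50.
Farrukh ∩ Rania: 09:50–10:30, 11:20–12:00, 12:10–12:40, 16:20–16:50.
Farrukh ∩ Rania ∩ Quinn: 12:10–12:40, 16:20–16:50.
Farrukh ∩ Rania ∩ Quinn ∩ Zara: 12:10–12:40, 16:20–16:50.
Restricted to 09:00–17:00: 12:10–12:40, 16:20–16:50.
Total common minutes: 30 + 30 = 60.

60 minutes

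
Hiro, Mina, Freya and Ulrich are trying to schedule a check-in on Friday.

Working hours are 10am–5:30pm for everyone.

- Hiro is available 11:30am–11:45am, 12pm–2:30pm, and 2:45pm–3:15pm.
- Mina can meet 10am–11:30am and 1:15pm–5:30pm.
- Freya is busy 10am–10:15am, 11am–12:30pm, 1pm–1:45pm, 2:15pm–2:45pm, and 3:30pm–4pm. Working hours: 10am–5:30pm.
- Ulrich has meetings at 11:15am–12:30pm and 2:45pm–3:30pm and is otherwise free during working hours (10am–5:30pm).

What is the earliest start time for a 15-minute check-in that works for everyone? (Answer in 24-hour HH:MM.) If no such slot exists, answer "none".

Freya free within 10:00–17:30: 10:15–11:00, 12:30–13:00, 13:45–14:15, 14:45–15:30, 16:00–17:30.
Ulrich free within 10:00–17:30: 10:00–11:15, 12:30–14:45, 15:30–17:30.
Hiro ∩ Mina: 13:15–14:30, 14:45–15:15.
Hiro ∩ Mina ∩ Freya: 13:45–14:15, 14:45–15:15.
Hiro ∩ Mina ∩ Freya ∩ Ulrich: 13:45–14:15.
Windows ≥ 15 min: 13:45–14:15.
Earliest such window starts at 13:45.

13:45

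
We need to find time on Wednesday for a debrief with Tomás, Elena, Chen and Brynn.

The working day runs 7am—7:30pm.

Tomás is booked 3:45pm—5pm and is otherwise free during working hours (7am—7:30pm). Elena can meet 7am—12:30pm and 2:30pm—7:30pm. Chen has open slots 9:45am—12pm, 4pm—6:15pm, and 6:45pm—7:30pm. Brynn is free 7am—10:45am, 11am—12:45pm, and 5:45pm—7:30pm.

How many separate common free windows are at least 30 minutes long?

4

Tomás free within 07:00–19:30: 07:00–15:45, 17:00–19:30.
Tomás ∩ Elena: 07:00–12:30, 14:30–15:45, 17:00–19:30.
Tomás ∩ Elena ∩ Chen: 09:45–12:00, 17:00–18:15, 18:45–19:30.
Tomás ∩ Elena ∩ Chen ∩ Brynn: 09:45–10:45, 11:00–12:00, 17:45–18:15, 18:45–19:30.
Windows ≥ 30 min: 09:45–10:45, 11:00–12:00, 17:45–18:15, 18:45–19:30.
That's 4 windows.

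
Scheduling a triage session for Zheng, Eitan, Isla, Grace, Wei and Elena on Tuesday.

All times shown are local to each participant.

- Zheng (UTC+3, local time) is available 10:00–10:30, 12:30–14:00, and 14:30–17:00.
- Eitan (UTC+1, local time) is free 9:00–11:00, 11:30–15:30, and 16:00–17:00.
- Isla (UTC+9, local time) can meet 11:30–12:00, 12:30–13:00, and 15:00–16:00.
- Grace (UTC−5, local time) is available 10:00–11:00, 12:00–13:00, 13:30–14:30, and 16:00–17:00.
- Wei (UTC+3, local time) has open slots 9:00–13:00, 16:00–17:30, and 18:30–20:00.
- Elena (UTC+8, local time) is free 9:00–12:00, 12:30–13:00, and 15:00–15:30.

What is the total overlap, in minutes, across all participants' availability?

Zheng → UTC: 07:00–07:30, 09:30–11:00, 11:30–14:00.
Eitan → UTC: 08:00–10:00, 10:30–14:30, 15:00–16:00.
Isla → UTC: 02:30–03:00, 03:30–04:00, 06:00–07:00.
Grace → UTC: 15:00–16:00, 17:00–18:00, 18:30–19:30, 21:00–22:00.
Wei → UTC: 06:00–10:00, 13:00–14:30, 15:30–17:00.
Elena → UTC: 01:00–04:00, 04:30–05:00, 07:00–07:30.
Zheng ∩ Eitan: 09:30–10:00, 10:30–11:00, 11:30–14:00.
Zheng ∩ Eitan ∩ Isla: (none).
Zheng ∩ Eitan ∩ Isla ∩ Grace: (none).
Zheng ∩ Eitan ∩ Isla ∩ Grace ∩ Wei: (none).
Zheng ∩ Eitan ∩ Isla ∩ Grace ∩ Wei ∩ Elena: (none).
Total common minutes: 0.

0 minutes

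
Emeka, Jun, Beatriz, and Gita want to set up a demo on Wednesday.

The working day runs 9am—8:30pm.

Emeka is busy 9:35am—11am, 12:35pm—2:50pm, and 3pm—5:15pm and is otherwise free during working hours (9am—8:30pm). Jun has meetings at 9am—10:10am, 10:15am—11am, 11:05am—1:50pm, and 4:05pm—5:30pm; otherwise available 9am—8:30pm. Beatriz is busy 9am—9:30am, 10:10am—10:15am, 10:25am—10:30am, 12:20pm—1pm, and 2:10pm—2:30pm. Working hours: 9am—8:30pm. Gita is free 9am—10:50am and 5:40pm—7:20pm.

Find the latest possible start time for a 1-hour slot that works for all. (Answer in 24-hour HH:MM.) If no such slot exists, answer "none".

Emeka free within 09:00–20:30: 09:00–09:35, 11:00–12:35, 14:50–15:00, 17:15–20:30.
Jun free within 09:00–20:30: 10:10–10:15, 11:00–11:05, 13:50–16:05, 17:30–20:30.
Beatriz free within 09:00–20:30: 09:30–10:10, 10:15–10:25, 10:30–12:20, 13:00–14:10, 14:30–20:30.
Emeka ∩ Jun: 11:00–11:05, 14:50–15:00, 17:30–20:30.
Emeka ∩ Jun ∩ Beatriz: 11:00–11:05, 14:50–15:00, 17:30–20:30.
Emeka ∩ Jun ∩ Beatriz ∩ Gita: 17:40–19:20.
Windows ≥ 60 min: 17:40–19:20.
Latest start in the last window 17:40–19:20 is 19:20 − 60 min = 18:20.

18:20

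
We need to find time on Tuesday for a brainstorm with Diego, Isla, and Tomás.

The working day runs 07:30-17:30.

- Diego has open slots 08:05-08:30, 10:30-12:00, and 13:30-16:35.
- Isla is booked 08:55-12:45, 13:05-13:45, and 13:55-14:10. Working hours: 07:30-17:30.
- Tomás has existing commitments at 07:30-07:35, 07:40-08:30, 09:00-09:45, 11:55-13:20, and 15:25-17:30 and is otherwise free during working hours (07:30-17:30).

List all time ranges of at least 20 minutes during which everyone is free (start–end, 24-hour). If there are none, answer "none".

14:10–15:25

Isla free within 07:30–17:30: 07:30–08:55, 12:45–13:05, 13:45–13:55, 14:10–17:30.
Tomás free within 07:30–17:30: 07:35–07:40, 08:30–09:00, 09:45–11:55, 13:20–15:25.
Diego ∩ Isla: 08:05–08:30, 13:45–13:55, 14:10–16:35.
Diego ∩ Isla ∩ Tomás: 13:45–13:55, 14:10–15:25.
Windows ≥ 20 min: 14:10–15:25.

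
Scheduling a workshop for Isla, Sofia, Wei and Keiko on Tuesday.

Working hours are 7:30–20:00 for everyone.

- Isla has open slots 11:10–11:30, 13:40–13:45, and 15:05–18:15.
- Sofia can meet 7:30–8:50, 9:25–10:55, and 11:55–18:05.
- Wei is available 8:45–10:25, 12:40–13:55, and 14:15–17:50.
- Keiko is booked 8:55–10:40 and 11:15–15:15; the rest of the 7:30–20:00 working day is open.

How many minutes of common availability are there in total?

Keiko free within 07:30–20:00: 07:30–08:55, 10:40–11:15, 15:15–20:00.
Isla ∩ Sofia: 13:40–13:45, 15:05–18:05.
Isla ∩ Sofia ∩ Wei: 13:40–13:45, 15:05–17:50.
Isla ∩ Sofia ∩ Wei ∩ Keiko: 15:15–17:50.
Total common minutes: 155.

155 minutes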